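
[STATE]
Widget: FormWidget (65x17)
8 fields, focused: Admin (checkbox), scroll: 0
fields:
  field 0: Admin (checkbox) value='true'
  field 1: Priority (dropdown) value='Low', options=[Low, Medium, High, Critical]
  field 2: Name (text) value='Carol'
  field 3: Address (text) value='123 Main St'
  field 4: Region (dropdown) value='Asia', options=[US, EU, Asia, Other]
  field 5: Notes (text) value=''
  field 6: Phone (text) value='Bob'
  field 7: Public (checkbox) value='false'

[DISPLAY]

> Admin:      [x]                                                
  Priority:   [Low                                             ▼]
  Name:       [Carol                                            ]
  Address:    [123 Main St                                      ]
  Region:     [Asia                                            ▼]
  Notes:      [                                                 ]
  Phone:      [Bob                                              ]
  Public:     [ ]                                                
                                                                 
                                                                 
                                                                 
                                                                 
                                                                 
                                                                 
                                                                 
                                                                 
                                                                 


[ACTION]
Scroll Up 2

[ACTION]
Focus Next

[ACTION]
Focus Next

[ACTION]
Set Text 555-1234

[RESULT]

  Admin:      [x]                                                
  Priority:   [Low                                             ▼]
> Name:       [555-1234                                         ]
  Address:    [123 Main St                                      ]
  Region:     [Asia                                            ▼]
  Notes:      [                                                 ]
  Phone:      [Bob                                              ]
  Public:     [ ]                                                
                                                                 
                                                                 
                                                                 
                                                                 
                                                                 
                                                                 
                                                                 
                                                                 
                                                                 


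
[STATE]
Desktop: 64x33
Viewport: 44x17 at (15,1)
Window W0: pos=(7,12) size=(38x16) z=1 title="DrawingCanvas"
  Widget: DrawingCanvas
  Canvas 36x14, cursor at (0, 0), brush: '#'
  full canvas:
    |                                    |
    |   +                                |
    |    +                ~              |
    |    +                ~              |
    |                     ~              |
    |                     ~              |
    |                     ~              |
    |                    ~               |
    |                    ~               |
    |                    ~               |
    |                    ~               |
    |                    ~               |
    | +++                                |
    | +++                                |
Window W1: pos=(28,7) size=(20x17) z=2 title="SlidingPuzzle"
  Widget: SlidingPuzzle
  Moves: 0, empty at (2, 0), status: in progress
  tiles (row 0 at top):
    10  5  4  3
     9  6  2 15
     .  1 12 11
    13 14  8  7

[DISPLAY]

                                            
                                            
                                            
                                            
                                            
                                            
             ┏━━━━━━━━━━━━━━━━━━┓           
             ┃ SlidingPuzzle    ┃           
             ┠──────────────────┨           
             ┃┌────┬────┬────┬──┃           
             ┃│ 10 │  5 │  4 │  ┃           
━━━━━━━━━━━━━┃├────┼────┼────┼──┃           
gCanvas      ┃│  9 │  6 │  2 │ 1┃           
─────────────┃├────┼────┼────┼──┃           
             ┃│    │  1 │ 12 │ 1┃           
             ┃├────┼────┼────┼──┃           
             ┃│ 13 │ 14 │  8 │  ┃           


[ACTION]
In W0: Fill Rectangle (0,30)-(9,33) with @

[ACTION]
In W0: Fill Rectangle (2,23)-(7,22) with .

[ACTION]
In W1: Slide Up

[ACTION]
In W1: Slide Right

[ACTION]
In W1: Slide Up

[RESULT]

                                            
                                            
                                            
                                            
                                            
                                            
             ┏━━━━━━━━━━━━━━━━━━┓           
             ┃ SlidingPuzzle    ┃           
             ┠──────────────────┨           
             ┃┌────┬────┬────┬──┃           
             ┃│ 10 │  5 │  4 │  ┃           
━━━━━━━━━━━━━┃├────┼────┼────┼──┃           
gCanvas      ┃│  9 │  6 │  2 │ 1┃           
─────────────┃├────┼────┼────┼──┃           
             ┃│ 13 │  1 │ 12 │ 1┃           
             ┃├────┼────┼────┼──┃           
             ┃│    │ 14 │  8 │  ┃           


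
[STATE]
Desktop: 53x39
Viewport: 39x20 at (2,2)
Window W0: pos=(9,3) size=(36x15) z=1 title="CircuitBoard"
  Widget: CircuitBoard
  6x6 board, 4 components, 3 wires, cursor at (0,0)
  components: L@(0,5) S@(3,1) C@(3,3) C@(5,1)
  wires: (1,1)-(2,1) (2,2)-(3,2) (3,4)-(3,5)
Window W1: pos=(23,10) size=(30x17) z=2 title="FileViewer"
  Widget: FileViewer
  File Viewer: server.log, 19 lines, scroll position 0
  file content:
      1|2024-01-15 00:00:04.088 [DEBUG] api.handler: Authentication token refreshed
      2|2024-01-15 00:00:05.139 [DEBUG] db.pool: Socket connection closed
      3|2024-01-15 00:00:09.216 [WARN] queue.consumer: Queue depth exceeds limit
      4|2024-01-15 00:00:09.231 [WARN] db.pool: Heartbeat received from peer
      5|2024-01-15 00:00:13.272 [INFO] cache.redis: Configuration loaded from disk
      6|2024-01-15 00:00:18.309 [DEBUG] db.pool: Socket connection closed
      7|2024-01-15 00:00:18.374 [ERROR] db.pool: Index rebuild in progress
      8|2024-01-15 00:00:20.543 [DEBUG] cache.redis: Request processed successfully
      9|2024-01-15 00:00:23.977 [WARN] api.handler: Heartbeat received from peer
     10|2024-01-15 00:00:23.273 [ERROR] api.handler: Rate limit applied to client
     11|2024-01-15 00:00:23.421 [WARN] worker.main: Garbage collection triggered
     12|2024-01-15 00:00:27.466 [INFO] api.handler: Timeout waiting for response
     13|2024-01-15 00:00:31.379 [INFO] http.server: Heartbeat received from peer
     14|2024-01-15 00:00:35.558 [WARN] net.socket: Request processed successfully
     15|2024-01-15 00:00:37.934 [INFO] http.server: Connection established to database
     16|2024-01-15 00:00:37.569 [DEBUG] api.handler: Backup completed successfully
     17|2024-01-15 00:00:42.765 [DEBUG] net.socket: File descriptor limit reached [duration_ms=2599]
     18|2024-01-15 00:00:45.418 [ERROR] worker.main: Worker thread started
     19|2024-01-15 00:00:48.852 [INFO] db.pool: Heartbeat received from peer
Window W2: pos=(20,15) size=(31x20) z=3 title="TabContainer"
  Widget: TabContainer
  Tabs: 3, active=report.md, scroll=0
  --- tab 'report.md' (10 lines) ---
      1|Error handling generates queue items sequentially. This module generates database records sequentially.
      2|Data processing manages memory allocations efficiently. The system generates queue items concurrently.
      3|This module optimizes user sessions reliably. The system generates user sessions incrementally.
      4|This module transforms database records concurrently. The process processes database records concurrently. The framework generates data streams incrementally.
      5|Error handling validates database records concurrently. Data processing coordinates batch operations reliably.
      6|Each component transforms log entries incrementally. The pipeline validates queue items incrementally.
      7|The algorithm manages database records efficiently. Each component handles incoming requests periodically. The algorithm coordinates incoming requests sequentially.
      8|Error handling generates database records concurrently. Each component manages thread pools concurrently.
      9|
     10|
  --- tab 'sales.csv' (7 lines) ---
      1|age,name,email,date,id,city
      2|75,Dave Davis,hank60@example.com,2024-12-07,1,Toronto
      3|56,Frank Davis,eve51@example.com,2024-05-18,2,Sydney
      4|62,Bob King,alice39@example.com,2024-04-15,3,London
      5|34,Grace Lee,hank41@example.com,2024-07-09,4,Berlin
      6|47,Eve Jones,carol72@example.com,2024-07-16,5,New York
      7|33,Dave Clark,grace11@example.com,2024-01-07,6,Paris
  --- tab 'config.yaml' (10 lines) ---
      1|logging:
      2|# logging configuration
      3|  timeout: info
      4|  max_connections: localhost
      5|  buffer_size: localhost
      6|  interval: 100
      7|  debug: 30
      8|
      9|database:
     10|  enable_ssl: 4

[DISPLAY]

                                       
       ┏━━━━━━━━━━━━━━━━━━━━━━━━━━━━━━━
       ┃ CircuitBoard                  
       ┠───────────────────────────────
       ┃   0 1 2 3 4 5                 
       ┃0  [.]                  L      
       ┃                               
       ┃1       ·                      
       ┃        │    ┏━━━━━━━━━━━━━━━━━
       ┃2       ·   ·┃ FileViewer      
       ┃            │┠─────────────────
       ┃3       S   ·┃2024-01-15 00:00:
       ┃             ┃2024-01-15 00:00:
       ┃4         ┏━━━━━━━━━━━━━━━━━━━━
       ┃          ┃ TabContainer       
       ┗━━━━━━━━━━┠────────────────────
                  ┃[report.md]│ sales.c
                  ┃────────────────────
                  ┃Error handling gener
                  ┃Data processing mana


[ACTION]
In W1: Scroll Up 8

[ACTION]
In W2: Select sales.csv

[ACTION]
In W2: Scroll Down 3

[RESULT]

                                       
       ┏━━━━━━━━━━━━━━━━━━━━━━━━━━━━━━━
       ┃ CircuitBoard                  
       ┠───────────────────────────────
       ┃   0 1 2 3 4 5                 
       ┃0  [.]                  L      
       ┃                               
       ┃1       ·                      
       ┃        │    ┏━━━━━━━━━━━━━━━━━
       ┃2       ·   ·┃ FileViewer      
       ┃            │┠─────────────────
       ┃3       S   ·┃2024-01-15 00:00:
       ┃             ┃2024-01-15 00:00:
       ┃4         ┏━━━━━━━━━━━━━━━━━━━━
       ┃          ┃ TabContainer       
       ┗━━━━━━━━━━┠────────────────────
                  ┃ report.md │[sales.c
                  ┃────────────────────
                  ┃62,Bob King,alice39@
                  ┃34,Grace Lee,hank41@


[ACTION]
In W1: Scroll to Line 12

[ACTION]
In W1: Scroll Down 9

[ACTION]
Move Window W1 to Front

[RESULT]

                                       
       ┏━━━━━━━━━━━━━━━━━━━━━━━━━━━━━━━
       ┃ CircuitBoard                  
       ┠───────────────────────────────
       ┃   0 1 2 3 4 5                 
       ┃0  [.]                  L      
       ┃                               
       ┃1       ·                      
       ┃        │    ┏━━━━━━━━━━━━━━━━━
       ┃2       ·   ·┃ FileViewer      
       ┃            │┠─────────────────
       ┃3       S   ·┃2024-01-15 00:00:
       ┃             ┃2024-01-15 00:00:
       ┃4         ┏━━┃2024-01-15 00:00:
       ┃          ┃ T┃2024-01-15 00:00:
       ┗━━━━━━━━━━┠──┃2024-01-15 00:00:
                  ┃ r┃2024-01-15 00:00:
                  ┃──┃2024-01-15 00:00:
                  ┃62┃2024-01-15 00:00:
                  ┃34┃2024-01-15 00:00:


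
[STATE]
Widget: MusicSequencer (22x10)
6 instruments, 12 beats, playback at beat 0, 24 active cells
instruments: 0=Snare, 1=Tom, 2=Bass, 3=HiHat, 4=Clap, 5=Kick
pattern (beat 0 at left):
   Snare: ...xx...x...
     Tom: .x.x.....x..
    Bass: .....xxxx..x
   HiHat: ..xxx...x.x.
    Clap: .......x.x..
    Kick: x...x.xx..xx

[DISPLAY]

      ▼12345678901    
 Snare···██···█···    
   Tom·█·█·····█··    
  Bass·····████··█    
 HiHat··███···█·█·    
  Clap·······█·█··    
  Kick█···█·██··██    
                      
                      
                      


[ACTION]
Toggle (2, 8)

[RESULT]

      ▼12345678901    
 Snare···██···█···    
   Tom·█·█·····█··    
  Bass·····███···█    
 HiHat··███···█·█·    
  Clap·······█·█··    
  Kick█···█·██··██    
                      
                      
                      


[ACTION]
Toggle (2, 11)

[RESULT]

      ▼12345678901    
 Snare···██···█···    
   Tom·█·█·····█··    
  Bass·····███····    
 HiHat··███···█·█·    
  Clap·······█·█··    
  Kick█···█·██··██    
                      
                      
                      


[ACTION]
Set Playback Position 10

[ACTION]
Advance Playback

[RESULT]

      01234567890▼    
 Snare···██···█···    
   Tom·█·█·····█··    
  Bass·····███····    
 HiHat··███···█·█·    
  Clap·······█·█··    
  Kick█···█·██··██    
                      
                      
                      


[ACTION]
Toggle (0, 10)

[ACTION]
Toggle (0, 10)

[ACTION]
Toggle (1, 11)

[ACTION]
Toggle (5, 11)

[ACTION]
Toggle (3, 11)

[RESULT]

      01234567890▼    
 Snare···██···█···    
   Tom·█·█·····█·█    
  Bass·····███····    
 HiHat··███···█·██    
  Clap·······█·█··    
  Kick█···█·██··█·    
                      
                      
                      


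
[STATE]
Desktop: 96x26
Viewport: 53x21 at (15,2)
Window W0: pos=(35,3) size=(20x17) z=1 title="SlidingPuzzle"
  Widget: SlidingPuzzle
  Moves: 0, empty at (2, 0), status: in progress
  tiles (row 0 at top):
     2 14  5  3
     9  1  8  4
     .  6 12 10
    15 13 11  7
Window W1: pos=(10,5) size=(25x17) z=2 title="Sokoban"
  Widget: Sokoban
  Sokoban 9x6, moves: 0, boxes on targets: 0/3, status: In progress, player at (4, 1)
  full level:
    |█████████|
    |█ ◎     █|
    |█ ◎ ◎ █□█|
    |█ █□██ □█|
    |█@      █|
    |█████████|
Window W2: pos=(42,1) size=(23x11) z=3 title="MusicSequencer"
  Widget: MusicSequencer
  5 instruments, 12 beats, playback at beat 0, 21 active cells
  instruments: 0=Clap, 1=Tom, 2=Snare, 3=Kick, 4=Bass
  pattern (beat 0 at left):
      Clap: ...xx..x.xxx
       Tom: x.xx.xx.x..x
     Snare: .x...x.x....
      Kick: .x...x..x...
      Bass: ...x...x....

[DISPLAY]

                           ┃ MusicSequencer      ┃   
                    ┏━━━━━━┠─────────────────────┨   
                    ┃ Slidi┃      ▼12345678901   ┃   
━━━━━━━━━━━━━━━━━━━┓┠──────┃  Clap···██··█·███   ┃   
oban               ┃┃┌────┬┃   Tom█·██·██·█··█   ┃   
───────────────────┨┃│  2 │┃ Snare·█···█·█····   ┃   
█████              ┃┃├────┼┃  Kick·█···█··█···   ┃   
    █              ┃┃│  9 │┃  Bass···█···█····   ┃   
◎ █□█              ┃┃├────┼┃                     ┃   
██ □█              ┃┃│    │┗━━━━━━━━━━━━━━━━━━━━━┛   
    █              ┃┃├────┼────┼────┼──┃             
█████              ┃┃│ 15 │ 13 │ 11 │  ┃             
s: 0  0/3          ┃┃└────┴────┴────┴──┃             
                   ┃┃Moves: 0          ┃             
                   ┃┃                  ┃             
                   ┃┃                  ┃             
                   ┃┃                  ┃             
                   ┃┗━━━━━━━━━━━━━━━━━━┛             
                   ┃                                 
━━━━━━━━━━━━━━━━━━━┛                                 
                                                     


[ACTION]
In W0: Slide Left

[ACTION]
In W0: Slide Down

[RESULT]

                           ┃ MusicSequencer      ┃   
                    ┏━━━━━━┠─────────────────────┨   
                    ┃ Slidi┃      ▼12345678901   ┃   
━━━━━━━━━━━━━━━━━━━┓┠──────┃  Clap···██··█·███   ┃   
oban               ┃┃┌────┬┃   Tom█·██·██·█··█   ┃   
───────────────────┨┃│  2 │┃ Snare·█···█·█····   ┃   
█████              ┃┃├────┼┃  Kick·█···█··█···   ┃   
    █              ┃┃│  9 │┃  Bass···█···█····   ┃   
◎ █□█              ┃┃├────┼┃                     ┃   
██ □█              ┃┃│  6 │┗━━━━━━━━━━━━━━━━━━━━━┛   
    █              ┃┃├────┼────┼────┼──┃             
█████              ┃┃│ 15 │ 13 │ 11 │  ┃             
s: 0  0/3          ┃┃└────┴────┴────┴──┃             
                   ┃┃Moves: 2          ┃             
                   ┃┃                  ┃             
                   ┃┃                  ┃             
                   ┃┃                  ┃             
                   ┃┗━━━━━━━━━━━━━━━━━━┛             
                   ┃                                 
━━━━━━━━━━━━━━━━━━━┛                                 
                                                     


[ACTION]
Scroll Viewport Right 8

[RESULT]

                   ┃ MusicSequencer      ┃           
            ┏━━━━━━┠─────────────────────┨           
            ┃ Slidi┃      ▼12345678901   ┃           
━━━━━━━━━━━┓┠──────┃  Clap···██··█·███   ┃           
           ┃┃┌────┬┃   Tom█·██·██·█··█   ┃           
───────────┨┃│  2 │┃ Snare·█···█·█····   ┃           
           ┃┃├────┼┃  Kick·█···█··█···   ┃           
           ┃┃│  9 │┃  Bass···█···█····   ┃           
           ┃┃├────┼┃                     ┃           
           ┃┃│  6 │┗━━━━━━━━━━━━━━━━━━━━━┛           
           ┃┃├────┼────┼────┼──┃                     
           ┃┃│ 15 │ 13 │ 11 │  ┃                     
3          ┃┃└────┴────┴────┴──┃                     
           ┃┃Moves: 2          ┃                     
           ┃┃                  ┃                     
           ┃┃                  ┃                     
           ┃┃                  ┃                     
           ┃┗━━━━━━━━━━━━━━━━━━┛                     
           ┃                                         
━━━━━━━━━━━┛                                         
                                                     


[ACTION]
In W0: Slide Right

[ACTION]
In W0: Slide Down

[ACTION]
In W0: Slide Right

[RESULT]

                   ┃ MusicSequencer      ┃           
            ┏━━━━━━┠─────────────────────┨           
            ┃ Slidi┃      ▼12345678901   ┃           
━━━━━━━━━━━┓┠──────┃  Clap···██··█·███   ┃           
           ┃┃┌────┬┃   Tom█·██·██·█··█   ┃           
───────────┨┃│    │┃ Snare·█···█·█····   ┃           
           ┃┃├────┼┃  Kick·█···█··█···   ┃           
           ┃┃│  2 │┃  Bass···█···█····   ┃           
           ┃┃├────┼┃                     ┃           
           ┃┃│  6 │┗━━━━━━━━━━━━━━━━━━━━━┛           
           ┃┃├────┼────┼────┼──┃                     
           ┃┃│ 15 │ 13 │ 11 │  ┃                     
3          ┃┃└────┴────┴────┴──┃                     
           ┃┃Moves: 4          ┃                     
           ┃┃                  ┃                     
           ┃┃                  ┃                     
           ┃┃                  ┃                     
           ┃┗━━━━━━━━━━━━━━━━━━┛                     
           ┃                                         
━━━━━━━━━━━┛                                         
                                                     


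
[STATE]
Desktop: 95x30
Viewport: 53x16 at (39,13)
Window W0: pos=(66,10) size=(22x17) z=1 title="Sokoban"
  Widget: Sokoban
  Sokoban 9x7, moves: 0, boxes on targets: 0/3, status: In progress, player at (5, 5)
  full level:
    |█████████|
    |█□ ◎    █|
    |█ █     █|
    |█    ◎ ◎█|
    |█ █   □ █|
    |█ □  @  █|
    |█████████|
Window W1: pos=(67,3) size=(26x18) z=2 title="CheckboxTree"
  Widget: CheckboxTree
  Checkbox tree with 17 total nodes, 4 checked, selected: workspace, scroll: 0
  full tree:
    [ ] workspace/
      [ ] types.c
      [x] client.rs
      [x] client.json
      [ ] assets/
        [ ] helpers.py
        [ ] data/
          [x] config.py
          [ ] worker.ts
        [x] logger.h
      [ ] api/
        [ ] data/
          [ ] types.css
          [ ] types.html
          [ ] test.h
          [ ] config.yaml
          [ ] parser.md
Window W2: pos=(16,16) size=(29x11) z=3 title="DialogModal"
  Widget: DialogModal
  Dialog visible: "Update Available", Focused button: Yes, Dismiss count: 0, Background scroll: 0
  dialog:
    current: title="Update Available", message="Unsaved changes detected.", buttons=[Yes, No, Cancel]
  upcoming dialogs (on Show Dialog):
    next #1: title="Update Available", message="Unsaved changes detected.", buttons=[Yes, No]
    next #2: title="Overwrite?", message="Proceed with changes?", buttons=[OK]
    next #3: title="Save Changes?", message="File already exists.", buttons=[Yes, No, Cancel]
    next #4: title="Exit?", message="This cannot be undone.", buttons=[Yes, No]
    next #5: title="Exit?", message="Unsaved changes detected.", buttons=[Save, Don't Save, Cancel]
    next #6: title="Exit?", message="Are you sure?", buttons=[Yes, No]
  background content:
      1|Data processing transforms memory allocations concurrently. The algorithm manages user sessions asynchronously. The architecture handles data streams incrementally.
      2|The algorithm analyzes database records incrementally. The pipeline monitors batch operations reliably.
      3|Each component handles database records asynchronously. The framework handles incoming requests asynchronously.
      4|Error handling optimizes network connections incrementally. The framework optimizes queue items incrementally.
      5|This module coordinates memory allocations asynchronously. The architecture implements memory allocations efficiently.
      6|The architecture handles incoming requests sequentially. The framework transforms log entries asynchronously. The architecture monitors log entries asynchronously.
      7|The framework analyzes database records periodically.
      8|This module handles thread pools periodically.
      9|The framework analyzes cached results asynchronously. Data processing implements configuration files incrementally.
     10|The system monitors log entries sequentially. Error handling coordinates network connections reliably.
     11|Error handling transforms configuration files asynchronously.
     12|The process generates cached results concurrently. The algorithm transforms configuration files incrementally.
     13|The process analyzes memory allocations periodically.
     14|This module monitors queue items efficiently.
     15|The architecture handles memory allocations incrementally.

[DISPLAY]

                           ┃┃       [x] config.py    
                           ┃┃       [ ] worker.ts    
                           ┃┃     [x] logger.h       
━━━━━┓                     ┃┃   [ ] api/             
     ┃                     ┃┃     [ ] data/          
─────┨                     ┃┃       [ ] types.css    
orms ┃                     ┃┃       [ ] types.html   
──┐ta┃                     ┃┗━━━━━━━━━━━━━━━━━━━━━━━━
  │ta┃                     ┃                    ┃    
ec│ne┃                     ┃                    ┃    
  │em┃                     ┃                    ┃    
──┘in┃                     ┃                    ┃    
 data┃                     ┃                    ┃    
━━━━━┛                     ┗━━━━━━━━━━━━━━━━━━━━┛    
                                                     
                                                     


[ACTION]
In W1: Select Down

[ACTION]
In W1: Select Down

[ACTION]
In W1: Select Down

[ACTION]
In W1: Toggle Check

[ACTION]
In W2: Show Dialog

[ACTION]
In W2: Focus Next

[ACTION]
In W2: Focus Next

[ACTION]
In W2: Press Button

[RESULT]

                           ┃┃       [x] config.py    
                           ┃┃       [ ] worker.ts    
                           ┃┃     [x] logger.h       
━━━━━┓                     ┃┃   [ ] api/             
     ┃                     ┃┃     [ ] data/          
─────┨                     ┃┃       [ ] types.css    
orms ┃                     ┃┃       [ ] types.html   
 data┃                     ┃┗━━━━━━━━━━━━━━━━━━━━━━━━
 data┃                     ┃                    ┃    
es ne┃                     ┃                    ┃    
s mem┃                     ┃                    ┃    
es in┃                     ┃                    ┃    
 data┃                     ┃                    ┃    
━━━━━┛                     ┗━━━━━━━━━━━━━━━━━━━━┛    
                                                     
                                                     


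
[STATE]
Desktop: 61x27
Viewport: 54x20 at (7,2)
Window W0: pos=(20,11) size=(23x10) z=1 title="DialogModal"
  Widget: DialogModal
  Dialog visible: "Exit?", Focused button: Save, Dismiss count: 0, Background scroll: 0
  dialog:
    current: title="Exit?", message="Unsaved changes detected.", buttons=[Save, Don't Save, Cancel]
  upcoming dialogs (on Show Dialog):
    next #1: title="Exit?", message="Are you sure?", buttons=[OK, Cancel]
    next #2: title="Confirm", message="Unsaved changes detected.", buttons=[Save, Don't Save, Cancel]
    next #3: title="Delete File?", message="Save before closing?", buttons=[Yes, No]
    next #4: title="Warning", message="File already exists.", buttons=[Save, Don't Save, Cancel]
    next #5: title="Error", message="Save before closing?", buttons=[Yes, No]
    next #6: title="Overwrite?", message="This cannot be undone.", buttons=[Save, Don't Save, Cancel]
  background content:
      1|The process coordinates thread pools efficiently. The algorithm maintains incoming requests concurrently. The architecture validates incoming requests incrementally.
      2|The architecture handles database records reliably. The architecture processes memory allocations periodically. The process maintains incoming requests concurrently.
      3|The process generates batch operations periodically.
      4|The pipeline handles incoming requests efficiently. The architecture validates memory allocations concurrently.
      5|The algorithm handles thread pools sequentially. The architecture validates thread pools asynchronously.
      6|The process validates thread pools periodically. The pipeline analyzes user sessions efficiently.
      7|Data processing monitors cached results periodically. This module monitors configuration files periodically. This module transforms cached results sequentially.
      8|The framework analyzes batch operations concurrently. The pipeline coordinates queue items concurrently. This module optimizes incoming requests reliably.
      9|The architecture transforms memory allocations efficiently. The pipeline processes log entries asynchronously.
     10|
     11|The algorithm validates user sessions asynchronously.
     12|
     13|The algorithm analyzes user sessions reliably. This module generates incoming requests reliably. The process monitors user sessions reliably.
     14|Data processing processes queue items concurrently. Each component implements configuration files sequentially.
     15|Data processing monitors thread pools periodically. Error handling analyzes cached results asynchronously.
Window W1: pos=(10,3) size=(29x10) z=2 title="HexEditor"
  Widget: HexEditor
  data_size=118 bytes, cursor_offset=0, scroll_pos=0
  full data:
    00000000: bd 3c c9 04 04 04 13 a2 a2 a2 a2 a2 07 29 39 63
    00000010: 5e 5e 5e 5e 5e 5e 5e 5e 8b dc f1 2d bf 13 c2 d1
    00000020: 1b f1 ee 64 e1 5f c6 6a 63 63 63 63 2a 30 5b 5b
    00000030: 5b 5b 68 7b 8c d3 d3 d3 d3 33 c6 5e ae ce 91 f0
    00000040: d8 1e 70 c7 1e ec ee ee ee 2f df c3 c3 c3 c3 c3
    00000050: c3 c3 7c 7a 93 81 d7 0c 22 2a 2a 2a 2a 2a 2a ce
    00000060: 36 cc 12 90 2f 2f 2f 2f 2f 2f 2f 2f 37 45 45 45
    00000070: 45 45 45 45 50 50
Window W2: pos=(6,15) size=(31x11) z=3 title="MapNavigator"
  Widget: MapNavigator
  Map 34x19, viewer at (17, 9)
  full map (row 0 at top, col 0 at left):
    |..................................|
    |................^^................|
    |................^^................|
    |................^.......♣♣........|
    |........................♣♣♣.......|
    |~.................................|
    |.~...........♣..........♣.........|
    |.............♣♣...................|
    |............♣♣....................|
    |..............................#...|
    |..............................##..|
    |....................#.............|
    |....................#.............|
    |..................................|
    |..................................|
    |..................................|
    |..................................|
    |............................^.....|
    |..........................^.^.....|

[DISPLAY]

                                                      
   ┏━━━━━━━━━━━━━━━━━━━━━━━━━━━┓                      
   ┃ HexEditor                 ┃                      
   ┠───────────────────────────┨                      
   ┃00000000  BD 3c c9 04 04 04┃                      
   ┃00000010  5e 5e 5e 5e 5e 5e┃                      
   ┃00000020  1b f1 ee 64 e1 5f┃                      
   ┃00000030  5b 5b 68 7b 8c d3┃                      
   ┃00000040  d8 1e 70 c7 1e ec┃                      
   ┃00000050  c3 c3 7c 7a 93 81┃━━━┓                  
   ┗━━━━━━━━━━━━━━━━━━━━━━━━━━━┛   ┃                  
             ┠─────────────────────┨                  
             ┃Th┌───────────────┐at┃                  
━━━━━━━━━━━━━━━━━━━━━━━━━━━━━┓  │nd┃                  
 MapNavigator                ┃es│es┃                  
─────────────────────────────┨ S│s ┃                  
..........♣..........♣.......┃──┘es┃                  
..........♣♣.................┃dates┃                  
.........♣♣..................┃━━━━━┛                  
..............@............#.┃                        


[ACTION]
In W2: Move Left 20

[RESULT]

                                                      
   ┏━━━━━━━━━━━━━━━━━━━━━━━━━━━┓                      
   ┃ HexEditor                 ┃                      
   ┠───────────────────────────┨                      
   ┃00000000  BD 3c c9 04 04 04┃                      
   ┃00000010  5e 5e 5e 5e 5e 5e┃                      
   ┃00000020  1b f1 ee 64 e1 5f┃                      
   ┃00000030  5b 5b 68 7b 8c d3┃                      
   ┃00000040  d8 1e 70 c7 1e ec┃                      
   ┃00000050  c3 c3 7c 7a 93 81┃━━━┓                  
   ┗━━━━━━━━━━━━━━━━━━━━━━━━━━━┛   ┃                  
             ┠─────────────────────┨                  
             ┃Th┌───────────────┐at┃                  
━━━━━━━━━━━━━━━━━━━━━━━━━━━━━┓  │nd┃                  
 MapNavigator                ┃es│es┃                  
─────────────────────────────┨ S│s ┃                  
              .~...........♣.┃──┘es┃                  
              .............♣♣┃dates┃                  
              ............♣♣.┃━━━━━┛                  
              @..............┃                        


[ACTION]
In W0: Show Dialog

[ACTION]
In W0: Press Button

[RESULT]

                                                      
   ┏━━━━━━━━━━━━━━━━━━━━━━━━━━━┓                      
   ┃ HexEditor                 ┃                      
   ┠───────────────────────────┨                      
   ┃00000000  BD 3c c9 04 04 04┃                      
   ┃00000010  5e 5e 5e 5e 5e 5e┃                      
   ┃00000020  1b f1 ee 64 e1 5f┃                      
   ┃00000030  5b 5b 68 7b 8c d3┃                      
   ┃00000040  d8 1e 70 c7 1e ec┃                      
   ┃00000050  c3 c3 7c 7a 93 81┃━━━┓                  
   ┗━━━━━━━━━━━━━━━━━━━━━━━━━━━┛   ┃                  
             ┠─────────────────────┨                  
             ┃The process coordinat┃                  
━━━━━━━━━━━━━━━━━━━━━━━━━━━━━┓ hand┃                  
 MapNavigator                ┃rates┃                  
─────────────────────────────┨dles ┃                  
              .~...........♣.┃ndles┃                  
              .............♣♣┃dates┃                  
              ............♣♣.┃━━━━━┛                  
              @..............┃                        


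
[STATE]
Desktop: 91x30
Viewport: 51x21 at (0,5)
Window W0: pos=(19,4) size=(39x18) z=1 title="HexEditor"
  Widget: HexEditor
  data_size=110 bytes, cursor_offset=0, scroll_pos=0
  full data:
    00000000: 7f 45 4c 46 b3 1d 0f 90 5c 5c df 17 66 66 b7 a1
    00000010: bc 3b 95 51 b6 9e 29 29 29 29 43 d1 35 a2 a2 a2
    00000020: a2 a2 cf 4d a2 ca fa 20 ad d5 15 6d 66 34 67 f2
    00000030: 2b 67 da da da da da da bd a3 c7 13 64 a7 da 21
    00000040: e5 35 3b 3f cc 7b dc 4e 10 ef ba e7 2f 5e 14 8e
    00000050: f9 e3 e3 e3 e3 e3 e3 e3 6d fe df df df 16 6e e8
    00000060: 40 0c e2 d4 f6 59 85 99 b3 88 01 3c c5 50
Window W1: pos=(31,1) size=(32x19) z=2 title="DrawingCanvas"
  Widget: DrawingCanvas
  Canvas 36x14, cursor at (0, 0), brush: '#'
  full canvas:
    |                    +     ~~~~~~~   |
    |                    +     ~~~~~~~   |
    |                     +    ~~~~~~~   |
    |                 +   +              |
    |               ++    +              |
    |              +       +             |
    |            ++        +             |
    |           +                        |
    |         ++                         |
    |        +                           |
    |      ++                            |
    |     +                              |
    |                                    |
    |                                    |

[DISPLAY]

                   ┃ HexEditor ┃                   
                   ┠───────────┃                   
                   ┃00000000  7┃                 + 
                   ┃00000010  b┃               ++  
                   ┃00000020  a┃              +    
                   ┃00000030  2┃            ++     
                   ┃00000040  e┃           +       
                   ┃00000050  f┃         ++        
                   ┃00000060  4┃        +          
                   ┃           ┃      ++           
                   ┃           ┃     +             
                   ┃           ┃                   
                   ┃           ┃                   
                   ┃           ┃                   
                   ┃           ┗━━━━━━━━━━━━━━━━━━━
                   ┃                               
                   ┗━━━━━━━━━━━━━━━━━━━━━━━━━━━━━━━
                                                   
                                                   
                                                   
                                                   


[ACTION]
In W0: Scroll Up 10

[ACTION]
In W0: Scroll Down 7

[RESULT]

                   ┃ HexEditor ┃                   
                   ┠───────────┃                   
                   ┃00000060  4┃                 + 
                   ┃           ┃               ++  
                   ┃           ┃              +    
                   ┃           ┃            ++     
                   ┃           ┃           +       
                   ┃           ┃         ++        
                   ┃           ┃        +          
                   ┃           ┃      ++           
                   ┃           ┃     +             
                   ┃           ┃                   
                   ┃           ┃                   
                   ┃           ┃                   
                   ┃           ┗━━━━━━━━━━━━━━━━━━━
                   ┃                               
                   ┗━━━━━━━━━━━━━━━━━━━━━━━━━━━━━━━
                                                   
                                                   
                                                   
                                                   


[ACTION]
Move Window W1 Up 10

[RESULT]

                   ┃ HexEditor ┃                   
                   ┠───────────┃                 + 
                   ┃00000060  4┃               ++  
                   ┃           ┃              +    
                   ┃           ┃            ++     
                   ┃           ┃           +       
                   ┃           ┃         ++        
                   ┃           ┃        +          
                   ┃           ┃      ++           
                   ┃           ┃     +             
                   ┃           ┃                   
                   ┃           ┃                   
                   ┃           ┃                   
                   ┃           ┗━━━━━━━━━━━━━━━━━━━
                   ┃                               
                   ┃                               
                   ┗━━━━━━━━━━━━━━━━━━━━━━━━━━━━━━━
                                                   
                                                   
                                                   
                                                   


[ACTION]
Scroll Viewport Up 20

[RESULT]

                               ┏━━━━━━━━━━━━━━━━━━━
                               ┃ DrawingCanvas     
                               ┠───────────────────
                               ┃+                  
                   ┏━━━━━━━━━━━┃                   
                   ┃ HexEditor ┃                   
                   ┠───────────┃                 + 
                   ┃00000060  4┃               ++  
                   ┃           ┃              +    
                   ┃           ┃            ++     
                   ┃           ┃           +       
                   ┃           ┃         ++        
                   ┃           ┃        +          
                   ┃           ┃      ++           
                   ┃           ┃     +             
                   ┃           ┃                   
                   ┃           ┃                   
                   ┃           ┃                   
                   ┃           ┗━━━━━━━━━━━━━━━━━━━
                   ┃                               
                   ┃                               
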